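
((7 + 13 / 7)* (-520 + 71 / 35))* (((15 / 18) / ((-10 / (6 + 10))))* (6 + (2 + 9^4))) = 9844723816 / 245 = 40182546.19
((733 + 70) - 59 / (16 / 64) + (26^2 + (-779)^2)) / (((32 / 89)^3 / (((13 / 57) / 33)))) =1393211200537 / 15409152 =90414.53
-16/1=-16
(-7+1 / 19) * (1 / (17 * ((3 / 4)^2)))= -704 / 969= -0.73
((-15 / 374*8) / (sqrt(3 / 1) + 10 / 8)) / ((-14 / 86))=-51600 / 30107 + 41280*sqrt(3) / 30107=0.66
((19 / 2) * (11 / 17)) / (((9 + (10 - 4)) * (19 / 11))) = 121 / 510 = 0.24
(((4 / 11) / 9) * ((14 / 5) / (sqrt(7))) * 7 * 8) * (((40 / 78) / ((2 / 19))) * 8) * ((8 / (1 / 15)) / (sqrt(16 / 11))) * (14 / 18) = 9533440 * sqrt(77) / 11583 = 7222.27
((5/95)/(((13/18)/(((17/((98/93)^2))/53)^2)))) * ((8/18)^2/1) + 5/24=20114057370923/95994036581352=0.21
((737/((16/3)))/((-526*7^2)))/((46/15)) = -33165/18969664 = -0.00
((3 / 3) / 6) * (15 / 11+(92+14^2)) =1061 / 22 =48.23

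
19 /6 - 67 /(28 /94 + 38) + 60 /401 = 1.57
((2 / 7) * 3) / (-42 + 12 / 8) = -4 / 189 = -0.02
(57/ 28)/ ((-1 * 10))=-0.20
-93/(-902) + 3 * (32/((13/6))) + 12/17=8993649/199342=45.12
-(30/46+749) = -17242/23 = -749.65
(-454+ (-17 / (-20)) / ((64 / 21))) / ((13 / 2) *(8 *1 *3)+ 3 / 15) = -580763 / 199936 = -2.90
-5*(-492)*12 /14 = 14760 /7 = 2108.57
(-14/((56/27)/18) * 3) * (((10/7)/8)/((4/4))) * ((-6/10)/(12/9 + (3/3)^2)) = 6561/392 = 16.74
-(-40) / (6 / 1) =20 / 3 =6.67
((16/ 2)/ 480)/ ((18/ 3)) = 1/ 360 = 0.00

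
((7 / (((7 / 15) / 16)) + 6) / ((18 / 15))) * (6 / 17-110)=-382120 / 17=-22477.65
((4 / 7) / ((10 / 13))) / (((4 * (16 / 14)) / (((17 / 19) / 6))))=221 / 9120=0.02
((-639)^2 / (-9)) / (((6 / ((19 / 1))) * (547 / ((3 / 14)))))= -862011 / 15316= -56.28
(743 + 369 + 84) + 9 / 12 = 4787 / 4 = 1196.75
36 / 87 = 12 / 29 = 0.41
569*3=1707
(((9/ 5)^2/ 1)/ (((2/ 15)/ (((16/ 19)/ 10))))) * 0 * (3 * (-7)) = 0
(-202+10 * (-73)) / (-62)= 466 / 31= 15.03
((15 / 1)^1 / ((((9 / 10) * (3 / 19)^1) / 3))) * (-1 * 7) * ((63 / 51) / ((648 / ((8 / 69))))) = -46550 / 95013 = -0.49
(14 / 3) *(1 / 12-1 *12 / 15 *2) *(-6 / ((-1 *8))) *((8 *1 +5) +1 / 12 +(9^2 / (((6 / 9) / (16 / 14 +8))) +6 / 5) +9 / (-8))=-5966.65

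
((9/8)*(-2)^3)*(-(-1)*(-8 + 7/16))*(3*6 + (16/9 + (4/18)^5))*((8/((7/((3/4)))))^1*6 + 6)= 918545485/61236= 15000.09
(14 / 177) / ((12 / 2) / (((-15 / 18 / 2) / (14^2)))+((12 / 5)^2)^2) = -4375 / 154278864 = -0.00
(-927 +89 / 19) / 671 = -17524 / 12749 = -1.37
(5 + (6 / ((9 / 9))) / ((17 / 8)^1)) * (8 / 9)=1064 / 153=6.95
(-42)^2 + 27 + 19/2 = 3601/2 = 1800.50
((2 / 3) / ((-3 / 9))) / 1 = -2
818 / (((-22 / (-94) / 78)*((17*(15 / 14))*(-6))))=-6997172 / 2805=-2494.54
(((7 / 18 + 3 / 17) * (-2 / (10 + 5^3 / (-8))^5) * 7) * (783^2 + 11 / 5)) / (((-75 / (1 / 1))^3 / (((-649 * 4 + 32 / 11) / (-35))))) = -165226726264143872 / 1091815433349609375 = -0.15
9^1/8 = 9/8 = 1.12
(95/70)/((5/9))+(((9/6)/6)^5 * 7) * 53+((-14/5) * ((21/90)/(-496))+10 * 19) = 3213235657/16665600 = 192.81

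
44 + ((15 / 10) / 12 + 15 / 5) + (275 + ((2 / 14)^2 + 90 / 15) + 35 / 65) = 1674973 / 5096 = 328.68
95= 95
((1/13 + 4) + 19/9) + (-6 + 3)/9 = 5.85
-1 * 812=-812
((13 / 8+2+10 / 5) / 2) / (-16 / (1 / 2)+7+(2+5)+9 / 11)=-55 / 336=-0.16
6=6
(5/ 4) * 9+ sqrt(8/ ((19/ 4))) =4 * sqrt(38)/ 19+ 45/ 4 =12.55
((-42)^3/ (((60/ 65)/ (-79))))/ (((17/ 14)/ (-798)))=-70838278056/ 17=-4166957532.71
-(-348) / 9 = 116 / 3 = 38.67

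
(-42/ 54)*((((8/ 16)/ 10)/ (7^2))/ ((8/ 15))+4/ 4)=-1571/ 2016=-0.78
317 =317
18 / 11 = 1.64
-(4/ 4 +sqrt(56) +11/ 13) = -2 * sqrt(14)- 24/ 13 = -9.33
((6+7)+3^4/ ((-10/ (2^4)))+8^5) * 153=24978321/ 5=4995664.20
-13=-13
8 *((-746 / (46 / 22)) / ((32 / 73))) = -6511.28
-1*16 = -16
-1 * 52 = -52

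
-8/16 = -1/2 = -0.50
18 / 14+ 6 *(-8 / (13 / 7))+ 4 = -1871 / 91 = -20.56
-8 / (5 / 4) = -32 / 5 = -6.40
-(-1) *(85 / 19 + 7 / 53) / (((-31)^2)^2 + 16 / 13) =60294 / 12089829523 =0.00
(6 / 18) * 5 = 1.67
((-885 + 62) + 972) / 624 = 149 / 624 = 0.24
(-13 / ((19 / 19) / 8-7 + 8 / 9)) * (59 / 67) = 1.91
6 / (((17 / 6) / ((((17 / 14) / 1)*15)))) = 270 / 7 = 38.57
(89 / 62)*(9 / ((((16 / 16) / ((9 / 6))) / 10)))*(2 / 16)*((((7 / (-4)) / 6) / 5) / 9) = -623 / 3968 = -0.16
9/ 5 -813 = -4056/ 5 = -811.20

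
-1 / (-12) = 1 / 12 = 0.08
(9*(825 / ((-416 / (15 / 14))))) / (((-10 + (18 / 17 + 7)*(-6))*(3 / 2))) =631125 / 2888704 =0.22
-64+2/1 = -62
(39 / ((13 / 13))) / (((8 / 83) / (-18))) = -29133 / 4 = -7283.25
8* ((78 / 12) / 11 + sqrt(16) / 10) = 436 / 55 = 7.93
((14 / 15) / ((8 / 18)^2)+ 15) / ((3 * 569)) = 263 / 22760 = 0.01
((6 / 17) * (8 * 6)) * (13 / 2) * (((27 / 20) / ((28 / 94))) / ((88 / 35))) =148473 / 748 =198.49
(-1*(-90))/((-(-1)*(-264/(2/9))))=-5/66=-0.08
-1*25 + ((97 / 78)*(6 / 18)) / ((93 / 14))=-271346 / 10881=-24.94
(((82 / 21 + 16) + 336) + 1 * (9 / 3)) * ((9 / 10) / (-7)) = -22611 / 490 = -46.14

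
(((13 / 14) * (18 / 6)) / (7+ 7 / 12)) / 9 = 2 / 49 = 0.04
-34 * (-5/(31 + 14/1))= 34/9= 3.78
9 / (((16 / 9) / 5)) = 405 / 16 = 25.31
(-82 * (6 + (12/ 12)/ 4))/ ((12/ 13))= -13325/ 24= -555.21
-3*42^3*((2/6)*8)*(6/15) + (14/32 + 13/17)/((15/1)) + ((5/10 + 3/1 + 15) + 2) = -322402987/1360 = -237061.02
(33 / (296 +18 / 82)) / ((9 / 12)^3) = 28864 / 109305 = 0.26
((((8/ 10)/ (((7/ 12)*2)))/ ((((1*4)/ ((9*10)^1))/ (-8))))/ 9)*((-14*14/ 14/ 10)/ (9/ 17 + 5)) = 816/ 235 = 3.47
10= 10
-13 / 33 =-0.39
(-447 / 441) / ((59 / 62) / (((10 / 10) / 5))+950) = -9238 / 8701665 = -0.00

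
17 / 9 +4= 53 / 9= 5.89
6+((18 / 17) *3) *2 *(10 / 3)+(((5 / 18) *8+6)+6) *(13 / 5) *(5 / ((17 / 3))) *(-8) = -11926 / 51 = -233.84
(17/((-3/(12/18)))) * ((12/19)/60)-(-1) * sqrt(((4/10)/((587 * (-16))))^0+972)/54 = -34/855+sqrt(973)/54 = 0.54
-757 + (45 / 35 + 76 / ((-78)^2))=-8045957 / 10647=-755.70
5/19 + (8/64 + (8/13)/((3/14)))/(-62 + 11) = 3635/17784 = 0.20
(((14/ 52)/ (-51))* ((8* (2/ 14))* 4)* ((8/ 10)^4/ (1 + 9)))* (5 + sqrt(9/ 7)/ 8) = -2048/ 414375- 256* sqrt(7)/ 4834375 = -0.01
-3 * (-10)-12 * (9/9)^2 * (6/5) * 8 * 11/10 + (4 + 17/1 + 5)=-70.72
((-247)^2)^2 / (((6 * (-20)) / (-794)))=1477672938157 / 60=24627882302.62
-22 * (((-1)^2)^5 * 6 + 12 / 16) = -297 / 2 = -148.50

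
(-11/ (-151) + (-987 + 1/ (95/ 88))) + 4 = -14086802/ 14345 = -982.00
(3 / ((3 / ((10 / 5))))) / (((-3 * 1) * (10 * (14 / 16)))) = -8 / 105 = -0.08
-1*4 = -4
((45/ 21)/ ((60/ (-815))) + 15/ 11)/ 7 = -3.96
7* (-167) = -1169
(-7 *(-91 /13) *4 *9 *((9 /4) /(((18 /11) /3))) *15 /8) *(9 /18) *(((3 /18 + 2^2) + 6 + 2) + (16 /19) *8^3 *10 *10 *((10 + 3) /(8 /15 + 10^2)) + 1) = 38123067.94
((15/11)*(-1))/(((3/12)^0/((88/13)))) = -120/13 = -9.23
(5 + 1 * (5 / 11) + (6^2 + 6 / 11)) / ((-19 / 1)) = -42 / 19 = -2.21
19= 19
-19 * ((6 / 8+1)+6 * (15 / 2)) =-3553 / 4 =-888.25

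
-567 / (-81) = 7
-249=-249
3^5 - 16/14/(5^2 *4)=42523/175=242.99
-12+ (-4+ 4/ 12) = -47/ 3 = -15.67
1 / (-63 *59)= -1 / 3717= -0.00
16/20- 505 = -2521/5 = -504.20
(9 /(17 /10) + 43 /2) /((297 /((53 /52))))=48283 /525096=0.09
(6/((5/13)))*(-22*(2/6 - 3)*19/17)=86944/85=1022.87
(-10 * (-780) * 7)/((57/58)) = 1055600/19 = 55557.89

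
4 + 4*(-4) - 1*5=-17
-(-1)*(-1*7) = -7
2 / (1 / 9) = 18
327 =327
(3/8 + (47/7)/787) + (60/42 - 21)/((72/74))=-7826479/396648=-19.73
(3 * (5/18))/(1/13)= 65/6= 10.83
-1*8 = -8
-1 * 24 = -24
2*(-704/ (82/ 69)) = -48576/ 41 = -1184.78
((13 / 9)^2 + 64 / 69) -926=-1719523 / 1863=-922.99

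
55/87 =0.63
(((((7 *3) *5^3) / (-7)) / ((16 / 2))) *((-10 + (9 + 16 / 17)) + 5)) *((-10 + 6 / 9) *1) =36750 / 17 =2161.76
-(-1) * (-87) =-87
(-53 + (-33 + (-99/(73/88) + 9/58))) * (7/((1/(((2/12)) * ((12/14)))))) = -868763/4234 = -205.19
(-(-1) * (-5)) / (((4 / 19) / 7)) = -665 / 4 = -166.25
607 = 607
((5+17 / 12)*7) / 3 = 539 / 36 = 14.97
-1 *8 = -8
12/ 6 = 2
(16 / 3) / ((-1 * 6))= -8 / 9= -0.89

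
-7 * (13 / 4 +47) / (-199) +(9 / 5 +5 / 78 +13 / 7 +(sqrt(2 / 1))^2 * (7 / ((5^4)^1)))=748521937 / 135817500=5.51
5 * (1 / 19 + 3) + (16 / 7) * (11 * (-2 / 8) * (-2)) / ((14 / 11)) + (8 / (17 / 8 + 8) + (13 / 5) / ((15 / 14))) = 53461684 / 1885275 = 28.36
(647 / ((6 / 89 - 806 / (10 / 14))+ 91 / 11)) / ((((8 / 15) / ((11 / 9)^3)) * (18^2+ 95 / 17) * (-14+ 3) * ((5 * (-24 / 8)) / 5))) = -32573263525 / 179156292422328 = -0.00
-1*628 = -628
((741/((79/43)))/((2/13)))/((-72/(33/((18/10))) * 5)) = -1518803/11376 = -133.51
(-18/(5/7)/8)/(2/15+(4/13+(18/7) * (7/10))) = -2457/1748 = -1.41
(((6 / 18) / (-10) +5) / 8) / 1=149 / 240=0.62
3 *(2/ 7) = 6/ 7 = 0.86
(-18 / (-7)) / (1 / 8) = 20.57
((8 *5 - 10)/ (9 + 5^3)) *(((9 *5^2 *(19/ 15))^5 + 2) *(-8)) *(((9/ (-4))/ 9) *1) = 56408630343810/ 67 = 841919855877.76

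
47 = 47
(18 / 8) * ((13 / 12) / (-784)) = -0.00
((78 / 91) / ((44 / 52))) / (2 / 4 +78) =156 / 12089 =0.01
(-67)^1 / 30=-67 / 30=-2.23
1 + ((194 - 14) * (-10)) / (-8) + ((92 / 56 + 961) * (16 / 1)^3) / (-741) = -5095.17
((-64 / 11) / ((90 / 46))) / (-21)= 1472 / 10395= 0.14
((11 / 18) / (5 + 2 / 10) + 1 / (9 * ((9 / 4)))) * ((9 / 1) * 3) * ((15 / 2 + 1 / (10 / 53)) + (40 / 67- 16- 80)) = -1621118 / 4355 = -372.24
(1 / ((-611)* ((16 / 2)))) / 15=-0.00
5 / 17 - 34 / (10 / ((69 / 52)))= -18641 / 4420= -4.22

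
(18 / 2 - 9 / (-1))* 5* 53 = 4770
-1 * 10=-10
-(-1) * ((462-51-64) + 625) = 972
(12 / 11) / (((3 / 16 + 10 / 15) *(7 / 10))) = 5760 / 3157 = 1.82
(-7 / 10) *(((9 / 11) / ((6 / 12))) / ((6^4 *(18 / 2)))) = -7 / 71280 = -0.00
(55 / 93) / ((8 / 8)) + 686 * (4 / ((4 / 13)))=829429 / 93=8918.59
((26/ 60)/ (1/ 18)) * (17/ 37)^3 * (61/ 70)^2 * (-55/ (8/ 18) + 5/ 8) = -140455020459/ 1985597600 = -70.74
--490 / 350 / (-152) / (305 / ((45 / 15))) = -21 / 231800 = -0.00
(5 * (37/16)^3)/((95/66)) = 1671549/38912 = 42.96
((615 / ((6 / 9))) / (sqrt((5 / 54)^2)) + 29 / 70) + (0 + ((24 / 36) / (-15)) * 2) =9963.33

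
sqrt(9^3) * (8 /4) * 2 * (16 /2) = 864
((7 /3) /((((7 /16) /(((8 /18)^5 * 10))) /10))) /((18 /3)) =819200 /531441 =1.54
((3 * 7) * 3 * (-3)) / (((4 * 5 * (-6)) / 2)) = 3.15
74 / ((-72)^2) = 37 / 2592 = 0.01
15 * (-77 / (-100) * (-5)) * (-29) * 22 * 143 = 10537527 / 2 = 5268763.50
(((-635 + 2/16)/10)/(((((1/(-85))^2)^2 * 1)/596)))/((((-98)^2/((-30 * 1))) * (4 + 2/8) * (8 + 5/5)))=774586650625/4802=161305008.46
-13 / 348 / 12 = -13 / 4176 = -0.00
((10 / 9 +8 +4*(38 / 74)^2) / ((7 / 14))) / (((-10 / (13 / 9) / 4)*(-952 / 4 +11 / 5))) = 6513208 / 130738131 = 0.05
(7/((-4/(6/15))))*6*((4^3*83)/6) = -3718.40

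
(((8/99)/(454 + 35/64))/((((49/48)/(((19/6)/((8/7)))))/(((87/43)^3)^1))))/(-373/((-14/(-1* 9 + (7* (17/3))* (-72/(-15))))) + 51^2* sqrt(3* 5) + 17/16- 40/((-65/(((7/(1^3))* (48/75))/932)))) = -11785497912771251752345600/47649128310685973258781999648199 + 6341244186242663792640000* sqrt(15)/47649128310685973258781999648199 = 0.00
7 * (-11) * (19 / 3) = -1463 / 3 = -487.67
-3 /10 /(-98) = 3 /980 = 0.00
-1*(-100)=100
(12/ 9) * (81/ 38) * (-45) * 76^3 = -56142720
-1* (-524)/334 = 262/167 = 1.57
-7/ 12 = -0.58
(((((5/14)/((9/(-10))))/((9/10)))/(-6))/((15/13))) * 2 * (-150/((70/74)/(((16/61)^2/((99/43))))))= -2647424000/4386288753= -0.60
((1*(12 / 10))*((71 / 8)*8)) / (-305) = -426 / 1525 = -0.28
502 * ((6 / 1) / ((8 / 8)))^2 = 18072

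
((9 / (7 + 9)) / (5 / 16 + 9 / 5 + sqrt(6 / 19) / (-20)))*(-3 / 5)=-86697 / 542563- 108*sqrt(114) / 542563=-0.16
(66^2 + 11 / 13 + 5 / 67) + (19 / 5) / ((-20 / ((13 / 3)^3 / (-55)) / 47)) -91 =4279.13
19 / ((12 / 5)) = 95 / 12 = 7.92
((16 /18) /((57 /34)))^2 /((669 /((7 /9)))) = 517888 /1584540549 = 0.00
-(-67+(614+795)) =-1342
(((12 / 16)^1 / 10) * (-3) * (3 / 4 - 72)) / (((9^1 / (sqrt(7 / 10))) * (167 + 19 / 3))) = 171 * sqrt(70) / 166400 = 0.01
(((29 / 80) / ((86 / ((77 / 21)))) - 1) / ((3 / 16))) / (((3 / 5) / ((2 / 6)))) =-20321 / 6966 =-2.92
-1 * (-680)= 680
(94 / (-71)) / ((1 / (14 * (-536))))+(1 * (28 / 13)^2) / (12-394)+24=22823807488 / 2291809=9958.86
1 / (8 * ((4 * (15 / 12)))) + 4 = 161 / 40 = 4.02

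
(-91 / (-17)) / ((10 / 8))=364 / 85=4.28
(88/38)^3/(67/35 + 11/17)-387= -998667853/2613279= -382.15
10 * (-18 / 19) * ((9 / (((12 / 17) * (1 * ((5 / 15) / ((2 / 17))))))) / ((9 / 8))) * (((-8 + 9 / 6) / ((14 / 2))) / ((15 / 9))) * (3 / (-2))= -4212 / 133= -31.67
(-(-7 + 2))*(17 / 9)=9.44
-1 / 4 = -0.25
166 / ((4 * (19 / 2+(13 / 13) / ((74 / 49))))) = 3071 / 752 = 4.08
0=0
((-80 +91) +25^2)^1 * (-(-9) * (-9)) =-51516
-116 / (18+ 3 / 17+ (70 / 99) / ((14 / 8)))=-195228 / 31271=-6.24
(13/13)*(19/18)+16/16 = 37/18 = 2.06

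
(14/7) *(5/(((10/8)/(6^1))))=48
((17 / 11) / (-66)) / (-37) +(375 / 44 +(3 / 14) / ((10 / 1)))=4016777 / 470085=8.54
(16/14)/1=8/7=1.14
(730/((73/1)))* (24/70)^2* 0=0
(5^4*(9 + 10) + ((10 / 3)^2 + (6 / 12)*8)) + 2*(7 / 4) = 214085 / 18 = 11893.61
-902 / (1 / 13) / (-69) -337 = -167.06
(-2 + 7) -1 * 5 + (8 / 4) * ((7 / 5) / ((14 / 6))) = 6 / 5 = 1.20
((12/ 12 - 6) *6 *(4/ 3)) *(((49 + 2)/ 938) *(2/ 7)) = -2040/ 3283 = -0.62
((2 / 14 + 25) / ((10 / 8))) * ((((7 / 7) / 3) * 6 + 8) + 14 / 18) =68288 / 315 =216.79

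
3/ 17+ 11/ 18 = 241/ 306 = 0.79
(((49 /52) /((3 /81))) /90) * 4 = 147 /130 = 1.13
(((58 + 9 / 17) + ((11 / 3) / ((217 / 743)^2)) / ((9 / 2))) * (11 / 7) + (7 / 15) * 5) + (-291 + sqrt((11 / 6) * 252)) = -27487752833 / 151296957 + sqrt(462) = -160.19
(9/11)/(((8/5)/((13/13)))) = 45/88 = 0.51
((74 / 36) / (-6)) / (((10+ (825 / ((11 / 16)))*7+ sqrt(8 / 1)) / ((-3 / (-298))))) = -0.00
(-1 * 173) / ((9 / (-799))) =138227 / 9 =15358.56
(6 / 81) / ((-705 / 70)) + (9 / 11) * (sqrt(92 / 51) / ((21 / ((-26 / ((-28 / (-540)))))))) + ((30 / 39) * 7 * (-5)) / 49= -7020 * sqrt(1173) / 9163 - 192898 / 346437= -26.80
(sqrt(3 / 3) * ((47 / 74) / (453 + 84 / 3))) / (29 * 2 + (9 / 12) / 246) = 7708 / 338587925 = 0.00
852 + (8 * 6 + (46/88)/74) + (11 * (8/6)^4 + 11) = 249434255/263736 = 945.77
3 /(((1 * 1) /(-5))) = -15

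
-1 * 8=-8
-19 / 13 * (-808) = 15352 / 13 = 1180.92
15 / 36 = 5 / 12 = 0.42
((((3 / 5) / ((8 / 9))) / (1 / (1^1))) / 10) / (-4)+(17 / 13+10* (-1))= -181151 / 20800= -8.71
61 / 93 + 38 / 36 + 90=51175 / 558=91.71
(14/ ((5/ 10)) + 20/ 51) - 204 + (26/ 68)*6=-8839/ 51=-173.31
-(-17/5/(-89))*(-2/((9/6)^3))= 272/12015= 0.02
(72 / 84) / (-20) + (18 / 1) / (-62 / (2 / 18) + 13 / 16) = -9381 / 124810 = -0.08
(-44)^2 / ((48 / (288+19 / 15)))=525019 / 45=11667.09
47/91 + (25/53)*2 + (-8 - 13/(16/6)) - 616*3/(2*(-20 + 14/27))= 365460833/10147592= 36.01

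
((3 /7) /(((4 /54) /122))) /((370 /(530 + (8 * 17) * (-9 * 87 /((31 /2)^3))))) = 36902663883 /38579345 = 956.54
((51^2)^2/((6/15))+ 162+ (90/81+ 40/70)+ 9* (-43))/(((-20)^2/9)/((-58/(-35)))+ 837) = 61799295133/3156398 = 19579.06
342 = 342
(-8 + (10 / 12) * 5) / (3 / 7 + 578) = -161 / 24294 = -0.01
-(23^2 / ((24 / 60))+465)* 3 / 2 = -10725 / 4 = -2681.25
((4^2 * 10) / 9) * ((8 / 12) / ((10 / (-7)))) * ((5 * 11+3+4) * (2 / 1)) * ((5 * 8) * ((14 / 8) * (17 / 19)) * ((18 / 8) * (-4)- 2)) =363587840 / 513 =708748.23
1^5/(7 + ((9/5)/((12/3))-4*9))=-20/571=-0.04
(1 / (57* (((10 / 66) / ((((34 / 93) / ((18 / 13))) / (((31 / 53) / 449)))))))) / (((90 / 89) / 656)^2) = 49298632234042048 / 4991554125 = 9876409.43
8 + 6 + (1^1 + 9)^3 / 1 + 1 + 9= 1024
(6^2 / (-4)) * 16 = -144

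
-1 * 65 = -65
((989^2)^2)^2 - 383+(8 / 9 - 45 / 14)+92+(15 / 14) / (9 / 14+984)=105987924885609152941760109319 / 115794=915314479900592024990587.70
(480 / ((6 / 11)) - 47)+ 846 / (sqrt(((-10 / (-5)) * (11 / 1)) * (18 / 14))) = 141 * sqrt(154) / 11+ 833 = 992.07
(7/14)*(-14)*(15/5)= -21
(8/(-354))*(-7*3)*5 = 140/59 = 2.37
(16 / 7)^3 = 4096 / 343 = 11.94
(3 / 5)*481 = 1443 / 5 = 288.60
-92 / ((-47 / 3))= 276 / 47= 5.87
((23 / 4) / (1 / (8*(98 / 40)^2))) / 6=55223 / 1200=46.02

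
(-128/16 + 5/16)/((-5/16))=123/5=24.60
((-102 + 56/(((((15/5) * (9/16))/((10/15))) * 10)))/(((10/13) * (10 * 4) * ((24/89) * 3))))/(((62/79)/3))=-1846980421/120528000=-15.32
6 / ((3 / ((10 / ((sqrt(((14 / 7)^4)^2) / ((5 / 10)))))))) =5 / 8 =0.62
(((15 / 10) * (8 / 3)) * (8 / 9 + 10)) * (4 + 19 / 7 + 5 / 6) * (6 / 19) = 17752 / 171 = 103.81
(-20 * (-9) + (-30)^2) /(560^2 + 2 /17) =9180 /2665601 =0.00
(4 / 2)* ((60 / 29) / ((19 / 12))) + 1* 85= 48275 / 551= 87.61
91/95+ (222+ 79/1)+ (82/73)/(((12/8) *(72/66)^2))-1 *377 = -55733741/748980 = -74.41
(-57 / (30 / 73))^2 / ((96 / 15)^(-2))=787975.78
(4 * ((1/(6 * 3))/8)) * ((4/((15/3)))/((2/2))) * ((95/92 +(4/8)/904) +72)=1012337/623760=1.62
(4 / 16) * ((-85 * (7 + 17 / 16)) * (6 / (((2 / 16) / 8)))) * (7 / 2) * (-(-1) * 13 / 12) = -997815 / 4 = -249453.75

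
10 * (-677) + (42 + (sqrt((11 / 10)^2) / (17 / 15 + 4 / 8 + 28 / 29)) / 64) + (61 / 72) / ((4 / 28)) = -8754384419 / 1302336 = -6722.06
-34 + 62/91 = -3032/91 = -33.32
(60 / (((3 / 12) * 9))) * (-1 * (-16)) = 1280 / 3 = 426.67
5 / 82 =0.06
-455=-455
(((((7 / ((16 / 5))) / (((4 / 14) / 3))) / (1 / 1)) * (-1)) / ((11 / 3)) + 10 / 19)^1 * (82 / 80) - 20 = -1384755 / 53504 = -25.88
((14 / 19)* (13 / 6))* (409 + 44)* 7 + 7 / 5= 481068 / 95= 5063.87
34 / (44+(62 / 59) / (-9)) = 9027 / 11651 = 0.77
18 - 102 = -84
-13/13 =-1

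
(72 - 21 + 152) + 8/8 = 204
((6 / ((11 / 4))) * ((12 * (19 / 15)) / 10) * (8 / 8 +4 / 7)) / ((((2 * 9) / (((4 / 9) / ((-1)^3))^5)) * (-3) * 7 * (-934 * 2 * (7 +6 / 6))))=-4864 / 304024110075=-0.00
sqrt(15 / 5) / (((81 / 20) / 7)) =140*sqrt(3) / 81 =2.99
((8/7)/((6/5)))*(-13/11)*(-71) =18460/231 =79.91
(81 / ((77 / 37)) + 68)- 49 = 57.92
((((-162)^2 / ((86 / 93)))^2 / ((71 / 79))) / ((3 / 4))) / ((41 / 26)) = 4078543886475552 / 5382439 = 757750136.41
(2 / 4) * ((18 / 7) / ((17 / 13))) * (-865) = -101205 / 119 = -850.46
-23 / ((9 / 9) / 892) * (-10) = 205160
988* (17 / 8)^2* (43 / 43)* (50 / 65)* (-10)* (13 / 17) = -104975 / 4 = -26243.75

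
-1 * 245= -245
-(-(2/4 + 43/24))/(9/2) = 55/108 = 0.51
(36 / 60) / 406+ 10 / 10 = 1.00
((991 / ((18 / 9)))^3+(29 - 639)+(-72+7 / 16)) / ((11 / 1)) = 1946473637 / 176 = 11059509.30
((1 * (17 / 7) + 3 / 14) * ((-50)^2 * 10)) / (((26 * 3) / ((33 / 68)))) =1271875 / 3094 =411.08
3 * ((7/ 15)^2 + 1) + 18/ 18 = 349/ 75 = 4.65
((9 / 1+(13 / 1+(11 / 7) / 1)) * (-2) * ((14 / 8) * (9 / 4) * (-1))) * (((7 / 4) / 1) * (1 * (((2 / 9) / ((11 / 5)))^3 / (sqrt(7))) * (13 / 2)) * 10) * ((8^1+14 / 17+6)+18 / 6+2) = 13690625 * sqrt(7) / 222156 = 163.05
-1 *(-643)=643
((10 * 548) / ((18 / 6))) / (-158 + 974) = 2.24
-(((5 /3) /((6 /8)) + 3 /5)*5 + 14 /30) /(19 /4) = -2624 /855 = -3.07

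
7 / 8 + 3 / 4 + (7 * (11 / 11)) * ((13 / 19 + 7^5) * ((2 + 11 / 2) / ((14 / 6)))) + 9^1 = 57483895 / 152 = 378183.52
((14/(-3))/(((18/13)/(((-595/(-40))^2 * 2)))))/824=-1288651/711936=-1.81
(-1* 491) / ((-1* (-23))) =-491 / 23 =-21.35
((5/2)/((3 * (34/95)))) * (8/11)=950/561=1.69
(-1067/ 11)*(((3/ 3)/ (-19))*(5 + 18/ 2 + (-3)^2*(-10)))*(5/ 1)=-1940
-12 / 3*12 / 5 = -48 / 5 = -9.60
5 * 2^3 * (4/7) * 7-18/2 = 151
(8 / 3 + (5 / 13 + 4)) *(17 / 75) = 187 / 117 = 1.60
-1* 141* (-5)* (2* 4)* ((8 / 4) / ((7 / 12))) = 135360 / 7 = 19337.14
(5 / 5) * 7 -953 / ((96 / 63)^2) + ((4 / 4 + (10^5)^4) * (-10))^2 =1024000000000000000020479999999999999999689295 / 1024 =1000000000000000000020000000000000000000000.00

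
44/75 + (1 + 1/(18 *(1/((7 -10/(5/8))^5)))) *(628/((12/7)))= -60069479/50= -1201389.58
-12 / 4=-3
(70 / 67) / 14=5 / 67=0.07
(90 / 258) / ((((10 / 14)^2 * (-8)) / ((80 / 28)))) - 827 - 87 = -78625 / 86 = -914.24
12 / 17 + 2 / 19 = 262 / 323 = 0.81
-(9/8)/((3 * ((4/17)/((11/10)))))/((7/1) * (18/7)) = -187/1920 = -0.10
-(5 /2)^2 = -25 /4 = -6.25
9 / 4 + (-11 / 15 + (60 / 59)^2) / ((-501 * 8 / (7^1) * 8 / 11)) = 3765789367 / 1674221760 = 2.25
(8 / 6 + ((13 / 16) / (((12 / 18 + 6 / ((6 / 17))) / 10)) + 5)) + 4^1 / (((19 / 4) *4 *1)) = 169267 / 24168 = 7.00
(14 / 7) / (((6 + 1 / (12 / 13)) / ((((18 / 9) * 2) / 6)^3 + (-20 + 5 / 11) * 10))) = -463696 / 8415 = -55.10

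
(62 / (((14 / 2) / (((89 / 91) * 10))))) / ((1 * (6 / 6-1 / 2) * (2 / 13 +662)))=13795 / 52724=0.26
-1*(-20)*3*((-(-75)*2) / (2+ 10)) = 750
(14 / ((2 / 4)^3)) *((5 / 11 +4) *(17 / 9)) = 93296 / 99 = 942.38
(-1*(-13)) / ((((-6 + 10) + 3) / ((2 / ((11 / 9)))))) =234 / 77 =3.04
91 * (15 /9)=455 /3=151.67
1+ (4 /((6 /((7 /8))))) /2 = 31 /24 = 1.29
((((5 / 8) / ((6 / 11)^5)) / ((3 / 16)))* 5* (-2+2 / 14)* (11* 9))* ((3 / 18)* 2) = -575757325 / 27216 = -21155.10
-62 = -62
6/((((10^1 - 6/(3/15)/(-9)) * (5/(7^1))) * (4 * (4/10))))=63/160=0.39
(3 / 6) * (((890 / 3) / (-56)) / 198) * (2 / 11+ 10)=-445 / 3267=-0.14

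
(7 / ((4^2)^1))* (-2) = -0.88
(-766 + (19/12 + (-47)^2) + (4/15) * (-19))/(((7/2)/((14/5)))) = 86371/75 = 1151.61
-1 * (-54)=54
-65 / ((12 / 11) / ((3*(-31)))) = 22165 / 4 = 5541.25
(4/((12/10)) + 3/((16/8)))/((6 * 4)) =29/144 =0.20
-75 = -75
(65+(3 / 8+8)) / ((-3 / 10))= -2935 / 12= -244.58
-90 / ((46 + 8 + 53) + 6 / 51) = -510 / 607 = -0.84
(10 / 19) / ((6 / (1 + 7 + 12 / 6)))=50 / 57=0.88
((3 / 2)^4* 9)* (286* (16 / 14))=104247 / 7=14892.43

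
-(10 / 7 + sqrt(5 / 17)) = -10 / 7 - sqrt(85) / 17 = -1.97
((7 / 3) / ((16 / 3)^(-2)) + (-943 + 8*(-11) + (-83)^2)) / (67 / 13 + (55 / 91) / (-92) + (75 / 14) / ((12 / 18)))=167396047 / 372492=449.40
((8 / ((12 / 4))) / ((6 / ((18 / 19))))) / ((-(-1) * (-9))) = -8 / 171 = -0.05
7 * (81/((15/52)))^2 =13798512/25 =551940.48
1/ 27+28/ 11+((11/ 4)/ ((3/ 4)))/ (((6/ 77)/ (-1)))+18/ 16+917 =2075797/ 2376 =873.65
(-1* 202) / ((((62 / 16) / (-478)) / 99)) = 76472352 / 31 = 2466850.06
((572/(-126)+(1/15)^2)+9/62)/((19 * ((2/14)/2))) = -142897/44175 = -3.23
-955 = -955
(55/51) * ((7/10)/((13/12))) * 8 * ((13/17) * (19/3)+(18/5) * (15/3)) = 127.34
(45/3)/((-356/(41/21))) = -205/2492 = -0.08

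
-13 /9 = -1.44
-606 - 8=-614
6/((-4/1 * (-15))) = 1/10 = 0.10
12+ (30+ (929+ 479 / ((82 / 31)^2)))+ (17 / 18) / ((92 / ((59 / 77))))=222807324637 / 214347672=1039.47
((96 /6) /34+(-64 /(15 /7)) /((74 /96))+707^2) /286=1571904729 /899470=1747.59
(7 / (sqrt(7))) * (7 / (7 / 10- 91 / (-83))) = 830 * sqrt(7) / 213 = 10.31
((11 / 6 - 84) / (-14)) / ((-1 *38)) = -493 / 3192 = -0.15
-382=-382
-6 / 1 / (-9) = 2 / 3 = 0.67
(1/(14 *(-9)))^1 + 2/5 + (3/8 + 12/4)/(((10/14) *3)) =4957/2520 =1.97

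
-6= -6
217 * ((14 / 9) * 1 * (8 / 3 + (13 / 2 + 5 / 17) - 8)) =226331 / 459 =493.10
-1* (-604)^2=-364816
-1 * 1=-1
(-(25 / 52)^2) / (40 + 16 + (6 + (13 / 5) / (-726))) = -1134375 / 304263544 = -0.00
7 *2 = 14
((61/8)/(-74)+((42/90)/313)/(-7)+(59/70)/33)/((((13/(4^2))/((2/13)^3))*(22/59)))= -3925097012/4202368575405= -0.00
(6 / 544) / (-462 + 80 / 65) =-39 / 1629280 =-0.00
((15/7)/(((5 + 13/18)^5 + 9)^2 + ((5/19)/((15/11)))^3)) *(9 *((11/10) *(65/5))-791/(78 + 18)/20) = 47126286377244285336/6471490879903313812522429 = 0.00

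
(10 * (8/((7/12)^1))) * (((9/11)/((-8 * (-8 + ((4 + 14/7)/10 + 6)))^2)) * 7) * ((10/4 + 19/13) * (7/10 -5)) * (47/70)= -28102005/392392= -71.62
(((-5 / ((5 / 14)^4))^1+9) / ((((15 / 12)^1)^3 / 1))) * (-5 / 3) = 2386624 / 9375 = 254.57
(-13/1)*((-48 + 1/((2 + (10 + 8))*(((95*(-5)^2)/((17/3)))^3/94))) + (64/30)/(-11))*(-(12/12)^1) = -626.52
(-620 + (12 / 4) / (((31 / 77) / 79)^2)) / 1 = 110412847 / 961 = 114893.70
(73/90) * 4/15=146/675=0.22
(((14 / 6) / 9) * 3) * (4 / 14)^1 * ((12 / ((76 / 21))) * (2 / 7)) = 0.21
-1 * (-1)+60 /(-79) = 19 /79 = 0.24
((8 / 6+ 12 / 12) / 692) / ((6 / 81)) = 0.05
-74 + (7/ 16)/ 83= -98265/ 1328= -73.99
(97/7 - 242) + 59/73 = -116168/511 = -227.33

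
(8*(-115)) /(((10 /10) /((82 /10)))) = -7544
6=6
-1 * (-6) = 6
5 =5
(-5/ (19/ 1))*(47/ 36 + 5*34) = -30835/ 684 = -45.08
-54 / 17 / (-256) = 27 / 2176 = 0.01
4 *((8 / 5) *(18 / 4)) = 144 / 5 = 28.80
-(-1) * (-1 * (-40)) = 40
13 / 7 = 1.86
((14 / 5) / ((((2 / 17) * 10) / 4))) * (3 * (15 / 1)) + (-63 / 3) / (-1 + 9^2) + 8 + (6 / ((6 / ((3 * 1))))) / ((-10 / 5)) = 34771 / 80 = 434.64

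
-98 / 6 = -49 / 3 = -16.33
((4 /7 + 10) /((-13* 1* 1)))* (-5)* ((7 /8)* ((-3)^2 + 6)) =2775 /52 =53.37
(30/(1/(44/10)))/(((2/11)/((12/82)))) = 4356/41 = 106.24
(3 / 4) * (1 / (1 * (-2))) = -3 / 8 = -0.38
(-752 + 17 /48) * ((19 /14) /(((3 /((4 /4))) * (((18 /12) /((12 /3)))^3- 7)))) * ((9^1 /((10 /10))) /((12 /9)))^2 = 55525581 /24899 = 2230.03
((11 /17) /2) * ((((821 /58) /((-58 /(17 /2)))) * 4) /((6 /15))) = -45155 /6728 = -6.71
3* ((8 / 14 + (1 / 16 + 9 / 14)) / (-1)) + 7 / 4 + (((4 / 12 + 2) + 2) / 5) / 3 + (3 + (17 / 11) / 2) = 109841 / 55440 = 1.98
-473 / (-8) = 473 / 8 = 59.12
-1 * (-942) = 942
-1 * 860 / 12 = -215 / 3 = -71.67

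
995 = 995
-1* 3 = -3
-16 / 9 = -1.78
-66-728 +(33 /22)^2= -3167 /4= -791.75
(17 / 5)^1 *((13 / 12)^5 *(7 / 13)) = 3398759 / 1244160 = 2.73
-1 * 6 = -6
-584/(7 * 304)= -73/266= -0.27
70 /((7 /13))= 130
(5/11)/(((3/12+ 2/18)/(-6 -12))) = -3240/143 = -22.66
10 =10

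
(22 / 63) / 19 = 22 / 1197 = 0.02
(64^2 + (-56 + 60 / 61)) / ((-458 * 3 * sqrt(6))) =-61625 * sqrt(6) / 125721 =-1.20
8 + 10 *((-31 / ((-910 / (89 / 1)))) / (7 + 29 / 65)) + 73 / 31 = 1515193 / 105028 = 14.43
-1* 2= -2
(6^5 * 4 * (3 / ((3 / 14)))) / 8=54432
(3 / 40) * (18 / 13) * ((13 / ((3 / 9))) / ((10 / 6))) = 243 / 100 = 2.43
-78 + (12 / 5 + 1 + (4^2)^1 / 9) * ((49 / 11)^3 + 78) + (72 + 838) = 101434451 / 59895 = 1693.54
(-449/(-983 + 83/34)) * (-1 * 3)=-15266/11113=-1.37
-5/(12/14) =-35/6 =-5.83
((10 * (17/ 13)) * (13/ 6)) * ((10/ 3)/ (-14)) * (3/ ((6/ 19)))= -8075/ 126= -64.09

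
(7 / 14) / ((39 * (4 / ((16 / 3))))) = 2 / 117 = 0.02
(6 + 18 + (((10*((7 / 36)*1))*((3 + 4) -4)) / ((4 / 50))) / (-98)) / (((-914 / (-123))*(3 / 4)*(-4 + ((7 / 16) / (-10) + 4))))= -6407480 / 67179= -95.38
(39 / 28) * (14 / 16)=39 / 32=1.22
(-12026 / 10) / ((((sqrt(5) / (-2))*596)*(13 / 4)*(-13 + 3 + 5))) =-12026*sqrt(5) / 242125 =-0.11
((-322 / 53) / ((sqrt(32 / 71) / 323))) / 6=-52003 * sqrt(142) / 1272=-487.18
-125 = -125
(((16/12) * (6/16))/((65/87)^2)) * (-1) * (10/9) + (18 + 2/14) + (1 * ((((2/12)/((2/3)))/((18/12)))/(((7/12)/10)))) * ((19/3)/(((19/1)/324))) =325.72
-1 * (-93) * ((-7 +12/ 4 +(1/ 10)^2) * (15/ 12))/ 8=-37107/ 640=-57.98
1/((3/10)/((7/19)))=1.23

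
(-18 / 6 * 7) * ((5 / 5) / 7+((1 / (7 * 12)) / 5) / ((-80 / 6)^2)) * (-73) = 7008657 / 32000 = 219.02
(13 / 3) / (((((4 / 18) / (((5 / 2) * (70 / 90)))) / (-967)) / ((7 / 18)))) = -3079895 / 216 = -14258.77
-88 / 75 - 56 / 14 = -388 / 75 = -5.17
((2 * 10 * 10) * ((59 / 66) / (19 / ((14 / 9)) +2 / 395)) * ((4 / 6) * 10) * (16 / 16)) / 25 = 26101600 / 6689727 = 3.90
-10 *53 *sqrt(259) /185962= -0.05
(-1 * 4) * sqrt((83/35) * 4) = -8 * sqrt(2905)/35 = -12.32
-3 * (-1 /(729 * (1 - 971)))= -1 /235710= -0.00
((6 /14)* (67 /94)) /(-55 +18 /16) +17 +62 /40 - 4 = 41247429 /2835980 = 14.54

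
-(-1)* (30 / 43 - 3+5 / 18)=-2.02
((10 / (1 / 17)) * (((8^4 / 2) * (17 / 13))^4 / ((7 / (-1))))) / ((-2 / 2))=249783885004663685120 / 199927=1249375447061495.87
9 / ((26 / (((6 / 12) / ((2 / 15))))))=135 / 104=1.30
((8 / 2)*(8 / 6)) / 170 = 0.03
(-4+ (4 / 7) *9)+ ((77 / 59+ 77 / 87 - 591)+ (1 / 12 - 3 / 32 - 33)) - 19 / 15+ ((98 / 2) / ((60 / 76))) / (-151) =-108052419919 / 173618592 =-622.36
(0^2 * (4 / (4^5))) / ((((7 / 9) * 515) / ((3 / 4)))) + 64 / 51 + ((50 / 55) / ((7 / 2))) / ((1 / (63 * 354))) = 3250424 / 561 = 5793.98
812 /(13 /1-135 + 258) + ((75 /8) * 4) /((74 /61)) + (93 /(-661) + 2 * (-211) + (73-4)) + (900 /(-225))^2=-499351783 /1663076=-300.26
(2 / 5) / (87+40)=2 / 635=0.00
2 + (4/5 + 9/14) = 3.44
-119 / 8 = -14.88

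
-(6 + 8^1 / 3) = -26 / 3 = -8.67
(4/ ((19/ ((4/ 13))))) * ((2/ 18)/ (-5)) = -16/ 11115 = -0.00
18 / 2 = 9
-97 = -97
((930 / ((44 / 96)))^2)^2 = 248185703669760000 / 14641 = 16951417503569.43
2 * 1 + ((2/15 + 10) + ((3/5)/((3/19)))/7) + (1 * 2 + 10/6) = 572/35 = 16.34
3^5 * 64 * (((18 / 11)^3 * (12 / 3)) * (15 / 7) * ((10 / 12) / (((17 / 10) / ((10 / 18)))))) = 25194240000 / 158389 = 159065.59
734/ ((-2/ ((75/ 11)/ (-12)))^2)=229375/ 3872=59.24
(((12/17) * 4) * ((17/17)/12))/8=1/34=0.03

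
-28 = -28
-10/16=-5/8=-0.62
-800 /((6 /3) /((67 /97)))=-26800 /97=-276.29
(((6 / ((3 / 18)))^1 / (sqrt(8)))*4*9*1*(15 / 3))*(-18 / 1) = -41238.47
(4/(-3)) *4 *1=-16/3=-5.33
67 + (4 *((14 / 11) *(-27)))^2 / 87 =997151 / 3509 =284.17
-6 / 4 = -3 / 2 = -1.50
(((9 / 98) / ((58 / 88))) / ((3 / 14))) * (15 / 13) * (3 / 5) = 1188 / 2639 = 0.45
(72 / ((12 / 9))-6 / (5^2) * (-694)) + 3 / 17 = 93813 / 425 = 220.74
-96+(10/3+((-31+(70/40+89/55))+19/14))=-549509/4620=-118.94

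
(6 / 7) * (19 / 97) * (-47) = -5358 / 679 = -7.89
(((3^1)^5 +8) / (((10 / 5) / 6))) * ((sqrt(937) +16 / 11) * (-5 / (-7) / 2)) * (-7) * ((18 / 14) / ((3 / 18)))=-101655 * sqrt(937) / 7-1626480 / 77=-465652.53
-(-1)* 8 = 8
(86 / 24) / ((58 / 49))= 2107 / 696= 3.03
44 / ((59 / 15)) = 660 / 59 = 11.19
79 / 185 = 0.43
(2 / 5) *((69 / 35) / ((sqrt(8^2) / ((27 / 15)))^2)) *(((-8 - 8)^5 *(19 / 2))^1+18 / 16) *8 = -445397285763 / 140000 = -3181409.18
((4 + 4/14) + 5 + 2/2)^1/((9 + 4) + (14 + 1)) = 18/49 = 0.37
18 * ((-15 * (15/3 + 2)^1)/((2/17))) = -16065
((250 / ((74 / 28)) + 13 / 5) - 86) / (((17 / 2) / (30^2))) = 745560 / 629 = 1185.31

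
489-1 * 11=478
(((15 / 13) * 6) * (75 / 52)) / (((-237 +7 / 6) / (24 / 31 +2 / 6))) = -69525 / 1482637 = -0.05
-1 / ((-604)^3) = 1 / 220348864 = 0.00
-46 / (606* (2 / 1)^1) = -23 / 606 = -0.04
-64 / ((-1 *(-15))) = -64 / 15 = -4.27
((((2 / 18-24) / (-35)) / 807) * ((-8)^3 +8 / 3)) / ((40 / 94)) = -772022 / 762615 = -1.01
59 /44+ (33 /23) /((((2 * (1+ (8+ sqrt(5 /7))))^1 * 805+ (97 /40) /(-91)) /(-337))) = 1473488016000 * sqrt(35) /2757345474311009+ 3647774279462461133 /2790433620002741108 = 1.31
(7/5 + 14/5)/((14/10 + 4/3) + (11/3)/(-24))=1512/929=1.63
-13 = -13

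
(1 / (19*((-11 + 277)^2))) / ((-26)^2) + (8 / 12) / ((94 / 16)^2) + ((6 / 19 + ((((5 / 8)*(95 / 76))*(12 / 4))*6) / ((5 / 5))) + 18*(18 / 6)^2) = 265590925448663 / 1505637938532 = 176.40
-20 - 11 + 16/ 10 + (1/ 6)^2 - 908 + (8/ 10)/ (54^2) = -13666883/ 14580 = -937.37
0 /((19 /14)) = 0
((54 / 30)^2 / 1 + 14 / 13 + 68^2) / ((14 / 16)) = 12033624 / 2275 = 5289.51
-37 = -37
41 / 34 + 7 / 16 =447 / 272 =1.64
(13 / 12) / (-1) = -13 / 12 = -1.08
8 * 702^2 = 3942432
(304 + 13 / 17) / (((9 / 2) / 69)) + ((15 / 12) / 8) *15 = 2543419 / 544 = 4675.40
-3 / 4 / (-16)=3 / 64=0.05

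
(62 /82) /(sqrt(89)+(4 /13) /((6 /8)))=-19344 /5539633+47151 * sqrt(89) /5539633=0.08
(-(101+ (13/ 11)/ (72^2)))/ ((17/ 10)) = -28797185/ 484704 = -59.41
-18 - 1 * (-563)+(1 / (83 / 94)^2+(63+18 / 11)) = 46294830 / 75779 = 610.92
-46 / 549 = -0.08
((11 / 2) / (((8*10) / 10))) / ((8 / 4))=0.34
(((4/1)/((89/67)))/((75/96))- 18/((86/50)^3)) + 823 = 145647301507/176903075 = 823.32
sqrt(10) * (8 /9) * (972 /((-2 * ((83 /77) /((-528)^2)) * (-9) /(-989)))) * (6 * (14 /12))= -7133359951872 * sqrt(10) /83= -271779094189.69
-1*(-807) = 807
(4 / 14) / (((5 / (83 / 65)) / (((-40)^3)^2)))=27197440000 / 91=298872967.03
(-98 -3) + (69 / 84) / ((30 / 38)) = -41983 / 420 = -99.96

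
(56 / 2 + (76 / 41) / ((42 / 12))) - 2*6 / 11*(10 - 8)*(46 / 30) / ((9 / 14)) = 3313748 / 142065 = 23.33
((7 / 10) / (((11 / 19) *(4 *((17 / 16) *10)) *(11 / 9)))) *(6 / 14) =513 / 51425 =0.01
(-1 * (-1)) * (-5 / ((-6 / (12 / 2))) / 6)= 5 / 6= 0.83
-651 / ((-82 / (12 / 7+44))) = 14880 / 41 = 362.93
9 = 9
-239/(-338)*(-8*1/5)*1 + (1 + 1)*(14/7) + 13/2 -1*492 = -815647/1690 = -482.63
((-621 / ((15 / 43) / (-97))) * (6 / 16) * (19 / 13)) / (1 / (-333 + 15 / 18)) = -32694254199 / 1040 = -31436782.88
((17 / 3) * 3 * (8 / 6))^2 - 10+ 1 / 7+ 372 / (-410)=6496417 / 12915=503.01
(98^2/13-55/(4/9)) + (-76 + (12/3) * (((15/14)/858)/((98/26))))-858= -62582491/196196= -318.98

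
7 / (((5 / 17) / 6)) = 714 / 5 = 142.80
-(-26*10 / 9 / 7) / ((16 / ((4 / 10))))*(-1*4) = -26 / 63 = -0.41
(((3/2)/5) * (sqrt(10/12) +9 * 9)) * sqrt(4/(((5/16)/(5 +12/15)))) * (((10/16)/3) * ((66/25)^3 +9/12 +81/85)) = 7119701 * sqrt(29) * (sqrt(30) +486)/21250000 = 886.76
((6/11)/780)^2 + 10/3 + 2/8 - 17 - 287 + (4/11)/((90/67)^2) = -4972670509/16563690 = -300.22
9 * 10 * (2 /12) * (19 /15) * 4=76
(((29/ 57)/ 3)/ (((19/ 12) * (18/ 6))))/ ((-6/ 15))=-290/ 3249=-0.09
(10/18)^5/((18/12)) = 6250/177147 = 0.04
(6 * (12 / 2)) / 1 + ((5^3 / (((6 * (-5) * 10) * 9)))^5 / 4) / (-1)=2115832433717 / 58773123072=36.00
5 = 5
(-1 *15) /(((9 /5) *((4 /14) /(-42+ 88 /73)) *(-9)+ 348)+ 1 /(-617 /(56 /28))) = -482324325 /11193468431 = -0.04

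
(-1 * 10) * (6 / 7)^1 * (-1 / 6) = 10 / 7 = 1.43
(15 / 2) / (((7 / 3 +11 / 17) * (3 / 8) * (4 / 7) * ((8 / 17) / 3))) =91035 / 1216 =74.86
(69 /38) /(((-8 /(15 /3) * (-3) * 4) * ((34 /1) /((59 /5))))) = 1357 /41344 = 0.03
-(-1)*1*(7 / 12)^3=343 / 1728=0.20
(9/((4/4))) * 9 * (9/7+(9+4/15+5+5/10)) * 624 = 28397304/35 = 811351.54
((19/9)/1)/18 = 19/162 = 0.12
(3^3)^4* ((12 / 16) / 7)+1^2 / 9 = 14348935 / 252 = 56940.22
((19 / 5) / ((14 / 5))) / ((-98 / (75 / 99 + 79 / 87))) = -0.02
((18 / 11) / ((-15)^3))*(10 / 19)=-4 / 15675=-0.00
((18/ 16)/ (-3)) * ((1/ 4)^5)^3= -3/ 8589934592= -0.00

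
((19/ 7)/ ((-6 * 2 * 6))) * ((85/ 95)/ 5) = -17/ 2520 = -0.01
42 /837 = 14 /279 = 0.05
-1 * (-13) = 13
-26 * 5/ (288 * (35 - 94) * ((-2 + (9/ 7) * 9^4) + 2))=455/ 501680304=0.00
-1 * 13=-13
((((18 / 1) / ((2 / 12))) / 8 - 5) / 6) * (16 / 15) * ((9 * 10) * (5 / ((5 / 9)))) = 1224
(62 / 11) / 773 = 0.01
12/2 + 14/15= 104/15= 6.93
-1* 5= -5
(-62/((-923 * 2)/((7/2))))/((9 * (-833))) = -31/1977066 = -0.00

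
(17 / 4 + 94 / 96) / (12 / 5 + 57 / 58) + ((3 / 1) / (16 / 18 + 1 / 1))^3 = 642225187 / 115671672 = 5.55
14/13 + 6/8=95/52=1.83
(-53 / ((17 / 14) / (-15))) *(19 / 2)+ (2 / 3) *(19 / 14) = 2220758 / 357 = 6220.61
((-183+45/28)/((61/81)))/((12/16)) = -321.15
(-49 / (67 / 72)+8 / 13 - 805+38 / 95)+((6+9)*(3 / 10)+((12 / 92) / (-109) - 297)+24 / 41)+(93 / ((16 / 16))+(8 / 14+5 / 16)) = -52876450873037 / 50135387120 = -1054.67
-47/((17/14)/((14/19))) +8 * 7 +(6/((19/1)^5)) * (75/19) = 21977862374/799779977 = 27.48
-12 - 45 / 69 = -291 / 23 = -12.65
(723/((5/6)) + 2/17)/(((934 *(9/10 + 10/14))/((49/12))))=6324577/2691321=2.35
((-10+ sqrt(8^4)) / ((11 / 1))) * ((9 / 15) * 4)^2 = 7776 / 275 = 28.28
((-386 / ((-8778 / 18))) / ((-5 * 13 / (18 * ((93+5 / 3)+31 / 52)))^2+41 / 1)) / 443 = 29892099006 / 685953982955933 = 0.00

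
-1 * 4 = -4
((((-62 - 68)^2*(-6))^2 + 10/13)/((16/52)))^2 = 4466615136575927400025/4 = 1116653784143981850006.25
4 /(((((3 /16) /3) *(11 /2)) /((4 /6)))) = 256 /33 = 7.76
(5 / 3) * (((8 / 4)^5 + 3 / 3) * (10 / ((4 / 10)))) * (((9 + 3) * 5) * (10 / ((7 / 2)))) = 1650000 / 7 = 235714.29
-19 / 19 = -1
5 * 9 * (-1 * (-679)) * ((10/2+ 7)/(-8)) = -91665/2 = -45832.50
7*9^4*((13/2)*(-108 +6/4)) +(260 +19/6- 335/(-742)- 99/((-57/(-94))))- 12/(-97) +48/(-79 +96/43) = -861104172049966949/27084823836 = -31792865.90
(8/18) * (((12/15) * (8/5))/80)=8/1125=0.01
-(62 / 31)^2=-4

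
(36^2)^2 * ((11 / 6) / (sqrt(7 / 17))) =3079296 * sqrt(119) / 7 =4798736.23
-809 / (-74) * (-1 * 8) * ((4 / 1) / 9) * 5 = -64720 / 333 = -194.35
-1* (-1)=1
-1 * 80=-80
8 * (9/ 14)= 5.14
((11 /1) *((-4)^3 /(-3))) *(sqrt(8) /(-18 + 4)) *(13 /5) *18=-54912 *sqrt(2) /35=-2218.78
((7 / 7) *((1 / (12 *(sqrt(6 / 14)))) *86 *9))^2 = 38829 / 4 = 9707.25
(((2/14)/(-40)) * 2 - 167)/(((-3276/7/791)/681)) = 599746031/3120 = 192226.29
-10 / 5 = -2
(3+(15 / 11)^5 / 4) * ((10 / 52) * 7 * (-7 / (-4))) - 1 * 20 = -680407505 / 66997216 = -10.16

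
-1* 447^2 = -199809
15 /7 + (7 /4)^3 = 3361 /448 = 7.50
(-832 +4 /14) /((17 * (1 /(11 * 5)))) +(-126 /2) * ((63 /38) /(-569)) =-2690.66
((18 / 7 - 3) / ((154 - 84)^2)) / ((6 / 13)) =-13 / 68600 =-0.00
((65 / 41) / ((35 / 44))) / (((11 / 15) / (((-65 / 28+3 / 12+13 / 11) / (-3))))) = 17810 / 22099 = 0.81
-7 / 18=-0.39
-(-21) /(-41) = -0.51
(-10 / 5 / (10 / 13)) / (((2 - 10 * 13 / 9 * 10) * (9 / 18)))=117 / 3205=0.04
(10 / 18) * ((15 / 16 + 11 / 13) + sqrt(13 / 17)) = 1.48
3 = 3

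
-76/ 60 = -19/ 15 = -1.27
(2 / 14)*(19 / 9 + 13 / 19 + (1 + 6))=1675 / 1197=1.40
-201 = -201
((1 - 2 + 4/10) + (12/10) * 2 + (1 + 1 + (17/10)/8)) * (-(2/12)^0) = -4.01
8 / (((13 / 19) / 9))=1368 / 13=105.23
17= 17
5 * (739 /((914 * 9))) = 3695 /8226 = 0.45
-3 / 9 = -1 / 3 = -0.33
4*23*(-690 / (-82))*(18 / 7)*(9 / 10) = 514188 / 287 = 1791.60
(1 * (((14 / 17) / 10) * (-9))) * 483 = -30429 / 85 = -357.99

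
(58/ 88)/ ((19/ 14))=203/ 418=0.49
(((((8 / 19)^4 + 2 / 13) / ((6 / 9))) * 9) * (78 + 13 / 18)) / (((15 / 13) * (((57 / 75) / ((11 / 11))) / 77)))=85620560025 / 4952198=17289.41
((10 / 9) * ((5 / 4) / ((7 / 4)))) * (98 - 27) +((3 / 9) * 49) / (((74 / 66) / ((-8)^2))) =2304598 / 2331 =988.67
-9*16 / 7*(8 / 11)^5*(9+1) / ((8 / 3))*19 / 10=-33619968 / 1127357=-29.82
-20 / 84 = -5 / 21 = -0.24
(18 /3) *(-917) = -5502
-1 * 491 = -491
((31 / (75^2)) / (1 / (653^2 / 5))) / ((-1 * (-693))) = 13218679 / 19490625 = 0.68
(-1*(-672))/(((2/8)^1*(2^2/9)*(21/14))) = 4032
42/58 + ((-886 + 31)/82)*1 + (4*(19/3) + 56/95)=10992859/677730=16.22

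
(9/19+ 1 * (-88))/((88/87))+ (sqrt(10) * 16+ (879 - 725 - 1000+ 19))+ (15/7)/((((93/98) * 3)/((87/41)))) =-1937963015/2125112+ 16 * sqrt(10) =-861.34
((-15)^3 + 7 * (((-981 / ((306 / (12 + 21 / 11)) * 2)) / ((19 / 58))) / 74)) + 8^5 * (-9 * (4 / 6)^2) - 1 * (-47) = -4157459943 / 30932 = -134406.44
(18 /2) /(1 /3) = 27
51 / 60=17 / 20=0.85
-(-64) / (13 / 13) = 64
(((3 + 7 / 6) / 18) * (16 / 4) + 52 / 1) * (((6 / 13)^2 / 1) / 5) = 5716 / 2535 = 2.25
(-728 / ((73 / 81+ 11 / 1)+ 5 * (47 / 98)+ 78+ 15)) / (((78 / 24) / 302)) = -536989824 / 851741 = -630.46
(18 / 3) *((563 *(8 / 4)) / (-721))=-6756 / 721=-9.37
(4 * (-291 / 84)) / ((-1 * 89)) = 97 / 623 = 0.16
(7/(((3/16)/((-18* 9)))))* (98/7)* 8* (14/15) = -3161088/5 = -632217.60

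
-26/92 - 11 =-519/46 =-11.28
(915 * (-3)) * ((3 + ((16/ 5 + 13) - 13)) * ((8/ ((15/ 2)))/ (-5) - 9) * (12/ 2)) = 23520258/ 25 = 940810.32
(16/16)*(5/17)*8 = 40/17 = 2.35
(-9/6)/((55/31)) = -93/110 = -0.85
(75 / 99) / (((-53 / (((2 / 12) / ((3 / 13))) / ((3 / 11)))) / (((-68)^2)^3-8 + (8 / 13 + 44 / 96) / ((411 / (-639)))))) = -35216597307224575 / 9410256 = -3742363364.74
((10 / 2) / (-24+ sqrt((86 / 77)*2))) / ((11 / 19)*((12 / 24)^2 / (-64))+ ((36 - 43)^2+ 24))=-321024 / 112047107 - 2432*sqrt(3311) / 784329749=-0.00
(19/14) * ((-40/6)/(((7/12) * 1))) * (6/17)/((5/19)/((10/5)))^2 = -1316928/4165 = -316.19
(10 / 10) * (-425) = -425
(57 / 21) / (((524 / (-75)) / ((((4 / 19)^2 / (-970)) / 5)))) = 6 / 1690031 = 0.00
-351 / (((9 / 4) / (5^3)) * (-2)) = 9750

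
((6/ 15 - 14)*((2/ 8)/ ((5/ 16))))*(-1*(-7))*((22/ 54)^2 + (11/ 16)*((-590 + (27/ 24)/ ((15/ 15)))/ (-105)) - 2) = -112246631/ 729000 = -153.97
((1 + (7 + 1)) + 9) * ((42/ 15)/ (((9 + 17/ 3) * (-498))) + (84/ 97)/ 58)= 6725061/ 25682690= 0.26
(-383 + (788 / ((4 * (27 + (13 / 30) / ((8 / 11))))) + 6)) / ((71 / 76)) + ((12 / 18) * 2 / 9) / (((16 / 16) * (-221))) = -395.91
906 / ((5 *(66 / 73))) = 11023 / 55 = 200.42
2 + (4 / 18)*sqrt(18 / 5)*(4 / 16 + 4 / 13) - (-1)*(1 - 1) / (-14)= 29*sqrt(10) / 390 + 2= 2.24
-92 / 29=-3.17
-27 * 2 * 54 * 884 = -2577744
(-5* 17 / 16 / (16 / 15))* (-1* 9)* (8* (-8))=-11475 / 4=-2868.75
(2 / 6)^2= 1 / 9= 0.11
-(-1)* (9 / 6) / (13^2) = 3 / 338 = 0.01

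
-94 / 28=-47 / 14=-3.36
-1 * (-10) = 10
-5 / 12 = -0.42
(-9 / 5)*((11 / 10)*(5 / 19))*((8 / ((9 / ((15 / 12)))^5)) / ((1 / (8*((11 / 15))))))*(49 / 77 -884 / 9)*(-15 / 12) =-0.15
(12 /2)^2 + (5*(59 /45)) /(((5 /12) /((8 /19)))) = 12148 /285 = 42.62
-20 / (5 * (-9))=4 / 9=0.44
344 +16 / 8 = 346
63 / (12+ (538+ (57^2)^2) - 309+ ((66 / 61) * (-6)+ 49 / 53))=67893 / 11376104129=0.00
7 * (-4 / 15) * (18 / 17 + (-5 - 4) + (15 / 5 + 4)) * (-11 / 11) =-448 / 255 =-1.76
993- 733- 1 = 259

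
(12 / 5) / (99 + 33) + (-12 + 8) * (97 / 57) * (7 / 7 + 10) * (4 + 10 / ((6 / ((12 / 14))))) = -469459 / 1155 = -406.46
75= 75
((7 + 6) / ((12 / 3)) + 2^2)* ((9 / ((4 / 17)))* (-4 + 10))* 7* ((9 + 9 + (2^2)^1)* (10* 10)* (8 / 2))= 102494700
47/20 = 2.35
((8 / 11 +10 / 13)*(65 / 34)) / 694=535 / 129778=0.00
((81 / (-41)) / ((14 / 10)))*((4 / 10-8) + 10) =-972 / 287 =-3.39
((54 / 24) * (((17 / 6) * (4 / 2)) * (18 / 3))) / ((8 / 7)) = 1071 / 16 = 66.94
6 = 6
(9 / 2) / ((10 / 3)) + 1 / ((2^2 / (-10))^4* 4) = 3557 / 320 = 11.12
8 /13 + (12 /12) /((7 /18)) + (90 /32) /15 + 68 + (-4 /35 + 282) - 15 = 2462533 /7280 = 338.26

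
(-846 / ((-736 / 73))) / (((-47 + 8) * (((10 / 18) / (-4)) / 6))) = 277911 / 2990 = 92.95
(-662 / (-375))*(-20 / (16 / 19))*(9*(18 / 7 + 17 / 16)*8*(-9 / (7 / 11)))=155144.50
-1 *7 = -7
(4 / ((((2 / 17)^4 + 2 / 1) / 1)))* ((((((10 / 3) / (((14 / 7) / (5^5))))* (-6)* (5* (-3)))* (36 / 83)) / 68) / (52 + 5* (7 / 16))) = 110.34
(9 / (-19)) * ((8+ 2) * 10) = -47.37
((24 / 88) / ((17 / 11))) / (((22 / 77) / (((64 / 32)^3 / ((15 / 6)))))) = 168 / 85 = 1.98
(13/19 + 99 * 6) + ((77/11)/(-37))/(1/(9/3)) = 417664/703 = 594.12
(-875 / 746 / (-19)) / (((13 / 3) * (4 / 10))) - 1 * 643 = -236947807 / 368524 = -642.96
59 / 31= 1.90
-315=-315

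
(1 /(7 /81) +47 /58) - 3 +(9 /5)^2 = 128111 /10150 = 12.62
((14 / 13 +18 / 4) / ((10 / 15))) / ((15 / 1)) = 29 / 52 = 0.56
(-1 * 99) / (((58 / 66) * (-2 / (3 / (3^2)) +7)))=-3267 / 29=-112.66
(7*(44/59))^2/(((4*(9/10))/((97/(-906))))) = -11502260/14192037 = -0.81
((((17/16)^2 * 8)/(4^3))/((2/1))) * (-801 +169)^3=-142488271/8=-17811033.88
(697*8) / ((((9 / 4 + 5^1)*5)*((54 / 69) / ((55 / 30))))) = 1410728 / 3915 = 360.34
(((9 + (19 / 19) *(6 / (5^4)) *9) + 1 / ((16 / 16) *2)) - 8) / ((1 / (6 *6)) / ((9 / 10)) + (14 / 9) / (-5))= -160623 / 28375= -5.66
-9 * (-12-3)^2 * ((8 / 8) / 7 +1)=-16200 / 7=-2314.29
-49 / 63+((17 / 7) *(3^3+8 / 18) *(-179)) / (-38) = 39461 / 126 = 313.18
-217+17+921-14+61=768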